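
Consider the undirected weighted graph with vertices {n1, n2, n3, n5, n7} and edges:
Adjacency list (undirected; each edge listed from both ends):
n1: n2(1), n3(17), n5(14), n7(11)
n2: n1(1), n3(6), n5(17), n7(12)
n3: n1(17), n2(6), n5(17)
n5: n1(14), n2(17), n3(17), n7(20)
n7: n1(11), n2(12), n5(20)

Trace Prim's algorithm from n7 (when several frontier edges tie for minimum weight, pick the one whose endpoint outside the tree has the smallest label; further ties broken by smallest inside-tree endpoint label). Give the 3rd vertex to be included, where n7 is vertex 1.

Prim's algorithm from n7:
Step 1: frontier [n1-n7 11, n2-n7 12, n5-n7 20] → take n1-n7 (11); add n1.
Step 2: frontier [n1-n2 1, n1-n5 14, n1-n3 17, n2-n7 12, n5-n7 20] → take n1-n2 (1); add n2.
Step 3: frontier [n1-n5 14, n1-n3 17, n2-n3 6, n2-n5 17, n5-n7 20] → take n2-n3 (6); add n3.
Step 4: frontier [n1-n5 14, n2-n5 17, n3-n5 17, n5-n7 20] → take n1-n5 (14); add n5.
Vertex order: n7, n1, n2, n3, n5. The 3rd vertex is n2.

n2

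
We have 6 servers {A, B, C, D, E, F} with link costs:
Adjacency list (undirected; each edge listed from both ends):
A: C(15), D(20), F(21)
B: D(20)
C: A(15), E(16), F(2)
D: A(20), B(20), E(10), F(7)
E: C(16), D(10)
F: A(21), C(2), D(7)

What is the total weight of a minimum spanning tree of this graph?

54

Grow the tree from C using Prim:
Step 1: cheapest edge leaving the tree is C F (2); add F.
Step 2: cheapest edge leaving the tree is D F (7); add D.
Step 3: cheapest edge leaving the tree is D E (10); add E.
Step 4: cheapest edge leaving the tree is A C (15); add A.
Step 5: cheapest edge leaving the tree is B D (20); add B.
MST edges: C F, D F, D E, A C, B D; total weight 2+7+10+15+20 = 54.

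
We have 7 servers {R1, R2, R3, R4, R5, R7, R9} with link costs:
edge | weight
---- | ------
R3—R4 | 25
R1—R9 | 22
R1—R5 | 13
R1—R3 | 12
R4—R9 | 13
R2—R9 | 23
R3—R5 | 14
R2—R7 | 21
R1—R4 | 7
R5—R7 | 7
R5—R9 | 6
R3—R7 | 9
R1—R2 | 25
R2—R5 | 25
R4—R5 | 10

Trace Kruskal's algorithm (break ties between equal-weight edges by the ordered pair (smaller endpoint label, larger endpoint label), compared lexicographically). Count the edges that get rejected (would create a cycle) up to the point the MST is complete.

4

Kruskal's algorithm — process edges by increasing weight (ties by edge label):
R5—R9 (6): add. Components now {R3} {R1} {R5,R9} {R2} {R7} {R4}
R1—R4 (7): add. Components now {R3} {R1,R4} {R5,R9} {R2} {R7}
R5—R7 (7): add. Components now {R3} {R1,R4} {R5,R7,R9} {R2}
R3—R7 (9): add. Components now {R3,R5,R7,R9} {R1,R4} {R2}
R4—R5 (10): add. Components now {R1,R3,R4,R5,R7,R9} {R2}
R1—R3 (12): skip — R3 and R1 already connected.
R1—R5 (13): skip — R1 and R5 already connected.
R4—R9 (13): skip — R9 and R4 already connected.
R3—R5 (14): skip — R3 and R5 already connected.
R2—R7 (21): add. Components now {R1,R2,R3,R4,R5,R7,R9}
Edges rejected before the tree was complete: 4.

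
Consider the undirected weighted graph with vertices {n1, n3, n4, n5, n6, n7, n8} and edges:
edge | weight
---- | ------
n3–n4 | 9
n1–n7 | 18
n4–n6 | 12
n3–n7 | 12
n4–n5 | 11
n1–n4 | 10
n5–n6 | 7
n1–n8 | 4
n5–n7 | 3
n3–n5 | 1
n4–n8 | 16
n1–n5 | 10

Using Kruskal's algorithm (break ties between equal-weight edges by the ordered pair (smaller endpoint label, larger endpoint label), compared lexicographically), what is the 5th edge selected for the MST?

Sort edges by weight, then run Kruskal:
n3–n5 (1): add — endpoints in different components.
n5–n7 (3): add — endpoints in different components.
n1–n8 (4): add — endpoints in different components.
n5–n6 (7): add — endpoints in different components.
n3–n4 (9): add — endpoints in different components.
n1–n4 (10): add — endpoints in different components.
The 5th edge added is n3–n4.

n3-n4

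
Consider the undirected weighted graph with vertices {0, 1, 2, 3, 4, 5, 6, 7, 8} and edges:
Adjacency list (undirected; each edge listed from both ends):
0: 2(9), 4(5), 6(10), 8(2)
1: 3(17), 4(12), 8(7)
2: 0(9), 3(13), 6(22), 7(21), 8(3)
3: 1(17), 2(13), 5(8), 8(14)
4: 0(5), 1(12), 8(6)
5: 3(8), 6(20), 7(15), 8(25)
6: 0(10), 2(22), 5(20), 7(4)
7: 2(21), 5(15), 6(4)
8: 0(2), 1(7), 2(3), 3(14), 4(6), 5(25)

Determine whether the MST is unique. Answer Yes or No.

Yes

Kruskal's algorithm — process edges by increasing weight (ties by edge label):
0–8 (2): add — endpoints in different components.
2–8 (3): add — endpoints in different components.
6–7 (4): add — endpoints in different components.
0–4 (5): add — endpoints in different components.
4–8 (6): skip — 4 and 8 already connected.
1–8 (7): add — endpoints in different components.
3–5 (8): add — endpoints in different components.
0–2 (9): skip — 0 and 2 already connected.
0–6 (10): add — endpoints in different components.
1–4 (12): skip — 1 and 4 already connected.
2–3 (13): add — endpoints in different components.
Every non-tree edge has weight strictly greater than the heaviest edge on the tree path between its endpoints, so the MST is unique.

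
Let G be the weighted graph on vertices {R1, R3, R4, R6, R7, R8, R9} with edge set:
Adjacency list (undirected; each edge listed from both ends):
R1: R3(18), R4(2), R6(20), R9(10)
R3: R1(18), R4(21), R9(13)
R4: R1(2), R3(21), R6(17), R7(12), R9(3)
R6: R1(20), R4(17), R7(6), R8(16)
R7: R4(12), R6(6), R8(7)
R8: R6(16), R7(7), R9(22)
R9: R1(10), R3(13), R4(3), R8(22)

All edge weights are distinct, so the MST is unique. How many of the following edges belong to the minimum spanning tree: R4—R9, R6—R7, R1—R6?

Kruskal: consider edges lightest-first.
R1—R4 (2): add — endpoints in different components.
R4—R9 (3): add — endpoints in different components.
R6—R7 (6): add — endpoints in different components.
R7—R8 (7): add — endpoints in different components.
R1—R9 (10): skip — R9 and R1 already connected.
R4—R7 (12): add — endpoints in different components.
R3—R9 (13): add — endpoints in different components.
MST edge set: {R1—R4, R4—R9, R6—R7, R7—R8, R4—R7, R3—R9}.
Of the listed edges, {R4—R9, R6—R7} are in the MST → 2.

2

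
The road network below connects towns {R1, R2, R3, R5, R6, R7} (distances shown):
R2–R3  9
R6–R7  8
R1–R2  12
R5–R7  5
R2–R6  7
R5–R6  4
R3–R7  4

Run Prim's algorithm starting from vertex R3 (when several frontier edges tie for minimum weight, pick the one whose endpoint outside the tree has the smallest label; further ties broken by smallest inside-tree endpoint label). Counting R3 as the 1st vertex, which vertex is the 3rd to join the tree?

R5

Prim, starting at R3.
Step 1: cheapest edge leaving the tree is R3–R7 (4); add R7.
Step 2: cheapest edge leaving the tree is R5–R7 (5); add R5.
Step 3: cheapest edge leaving the tree is R5–R6 (4); add R6.
Step 4: cheapest edge leaving the tree is R2–R6 (7); add R2.
Step 5: cheapest edge leaving the tree is R1–R2 (12); add R1.
Vertex order: R3, R7, R5, R6, R2, R1. The 3rd vertex is R5.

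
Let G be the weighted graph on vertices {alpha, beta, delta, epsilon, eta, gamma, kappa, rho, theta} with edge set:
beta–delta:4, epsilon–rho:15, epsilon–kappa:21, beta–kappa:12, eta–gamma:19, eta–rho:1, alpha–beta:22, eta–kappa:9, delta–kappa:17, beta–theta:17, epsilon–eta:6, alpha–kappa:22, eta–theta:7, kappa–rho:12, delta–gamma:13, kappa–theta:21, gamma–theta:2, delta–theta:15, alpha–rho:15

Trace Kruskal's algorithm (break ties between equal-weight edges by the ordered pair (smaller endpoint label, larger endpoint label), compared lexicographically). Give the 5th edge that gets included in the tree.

eta-theta

Sort edges by weight, then run Kruskal:
eta–rho (1): add — endpoints in different components.
gamma–theta (2): add — endpoints in different components.
beta–delta (4): add — endpoints in different components.
epsilon–eta (6): add — endpoints in different components.
eta–theta (7): add — endpoints in different components.
eta–kappa (9): add — endpoints in different components.
beta–kappa (12): add — endpoints in different components.
kappa–rho (12): skip — kappa and rho already connected.
delta–gamma (13): skip — delta and gamma already connected.
alpha–rho (15): add — endpoints in different components.
The 5th edge added is eta–theta.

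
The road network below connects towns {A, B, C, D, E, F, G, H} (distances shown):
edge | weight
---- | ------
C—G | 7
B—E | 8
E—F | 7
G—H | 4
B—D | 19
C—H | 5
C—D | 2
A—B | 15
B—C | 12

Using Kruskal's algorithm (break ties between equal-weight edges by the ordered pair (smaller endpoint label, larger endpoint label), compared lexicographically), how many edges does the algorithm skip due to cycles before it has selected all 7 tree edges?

Kruskal's algorithm — process edges by increasing weight (ties by edge label):
C—D (2): add — endpoints in different components.
G—H (4): add — endpoints in different components.
C—H (5): add — endpoints in different components.
C—G (7): skip — C and G already connected.
E—F (7): add — endpoints in different components.
B—E (8): add — endpoints in different components.
B—C (12): add — endpoints in different components.
A—B (15): add — endpoints in different components.
Edges rejected before the tree was complete: 1.

1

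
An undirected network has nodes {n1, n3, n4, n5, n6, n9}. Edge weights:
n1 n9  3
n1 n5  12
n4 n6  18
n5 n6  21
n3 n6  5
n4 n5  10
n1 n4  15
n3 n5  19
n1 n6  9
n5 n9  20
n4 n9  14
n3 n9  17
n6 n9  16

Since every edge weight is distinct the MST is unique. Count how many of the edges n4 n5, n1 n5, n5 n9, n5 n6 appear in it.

2

Kruskal: consider edges lightest-first.
n1 n9 (3): add — endpoints in different components.
n3 n6 (5): add — endpoints in different components.
n1 n6 (9): add — endpoints in different components.
n4 n5 (10): add — endpoints in different components.
n1 n5 (12): add — endpoints in different components.
MST edge set: {n1 n9, n3 n6, n1 n6, n4 n5, n1 n5}.
Of the listed edges, {n4 n5, n1 n5} are in the MST → 2.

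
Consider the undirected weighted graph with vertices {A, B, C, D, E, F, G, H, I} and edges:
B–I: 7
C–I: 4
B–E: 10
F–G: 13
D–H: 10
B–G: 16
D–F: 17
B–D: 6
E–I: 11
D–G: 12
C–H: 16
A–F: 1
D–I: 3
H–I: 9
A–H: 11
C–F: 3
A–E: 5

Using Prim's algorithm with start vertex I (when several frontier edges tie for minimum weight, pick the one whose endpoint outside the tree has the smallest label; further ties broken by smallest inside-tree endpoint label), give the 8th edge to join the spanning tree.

Grow the tree from I using Prim:
Step 1: cheapest edge leaving the tree is D–I (3); add D.
Step 2: cheapest edge leaving the tree is C–I (4); add C.
Step 3: cheapest edge leaving the tree is C–F (3); add F.
Step 4: cheapest edge leaving the tree is A–F (1); add A.
Step 5: cheapest edge leaving the tree is A–E (5); add E.
Step 6: cheapest edge leaving the tree is B–D (6); add B.
Step 7: cheapest edge leaving the tree is H–I (9); add H.
Step 8: cheapest edge leaving the tree is D–G (12); add G.
The 8th edge added is D–G.

D-G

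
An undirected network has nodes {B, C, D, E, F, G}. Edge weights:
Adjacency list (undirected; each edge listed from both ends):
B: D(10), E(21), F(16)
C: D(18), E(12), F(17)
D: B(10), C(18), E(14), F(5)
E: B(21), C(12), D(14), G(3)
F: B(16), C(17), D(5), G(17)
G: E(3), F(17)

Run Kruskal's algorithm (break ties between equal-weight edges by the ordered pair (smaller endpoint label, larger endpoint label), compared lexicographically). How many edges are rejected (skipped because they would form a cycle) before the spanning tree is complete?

0

Kruskal's algorithm — process edges by increasing weight (ties by edge label):
E-G (3): add — endpoints in different components.
D-F (5): add — endpoints in different components.
B-D (10): add — endpoints in different components.
C-E (12): add — endpoints in different components.
D-E (14): add — endpoints in different components.
Edges rejected before the tree was complete: 0.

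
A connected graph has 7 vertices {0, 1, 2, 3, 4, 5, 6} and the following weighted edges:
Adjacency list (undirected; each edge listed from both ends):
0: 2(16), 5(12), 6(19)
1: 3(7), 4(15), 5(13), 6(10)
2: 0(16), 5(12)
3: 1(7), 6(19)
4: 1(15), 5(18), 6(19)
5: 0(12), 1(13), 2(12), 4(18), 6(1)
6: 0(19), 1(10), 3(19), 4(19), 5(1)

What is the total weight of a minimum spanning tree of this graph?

57

Sort edges by weight, then run Kruskal:
5 6 (1): add — endpoints in different components.
1 3 (7): add — endpoints in different components.
1 6 (10): add — endpoints in different components.
0 5 (12): add — endpoints in different components.
2 5 (12): add — endpoints in different components.
1 5 (13): skip — 1 and 5 already connected.
1 4 (15): add — endpoints in different components.
MST edges: 5 6, 1 3, 1 6, 0 5, 2 5, 1 4; total weight 1+7+10+12+12+15 = 57.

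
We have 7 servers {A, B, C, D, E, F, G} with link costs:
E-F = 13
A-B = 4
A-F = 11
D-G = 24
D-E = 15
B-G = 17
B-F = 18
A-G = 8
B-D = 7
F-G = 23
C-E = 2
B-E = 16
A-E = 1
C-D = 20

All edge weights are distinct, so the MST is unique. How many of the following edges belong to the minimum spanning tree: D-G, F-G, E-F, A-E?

Kruskal's algorithm — process edges by increasing weight (ties by edge label):
A-E (1): add. Components now {A,E} {B} {C} {D} {F} {G}
C-E (2): add. Components now {A,C,E} {B} {D} {F} {G}
A-B (4): add. Components now {A,B,C,E} {D} {F} {G}
B-D (7): add. Components now {A,B,C,D,E} {F} {G}
A-G (8): add. Components now {A,B,C,D,E,G} {F}
A-F (11): add. Components now {A,B,C,D,E,F,G}
MST edge set: {A-E, C-E, A-B, B-D, A-G, A-F}.
Of the listed edges, {A-E} are in the MST → 1.

1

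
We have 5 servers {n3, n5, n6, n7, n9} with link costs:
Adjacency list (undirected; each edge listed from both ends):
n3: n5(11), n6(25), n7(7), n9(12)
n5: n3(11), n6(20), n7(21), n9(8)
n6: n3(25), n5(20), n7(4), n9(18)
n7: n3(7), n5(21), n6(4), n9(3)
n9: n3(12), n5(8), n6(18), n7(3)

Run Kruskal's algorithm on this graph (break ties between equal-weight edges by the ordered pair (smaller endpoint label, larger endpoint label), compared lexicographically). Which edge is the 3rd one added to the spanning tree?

Sort edges by weight, then run Kruskal:
n7-n9 (3): add. Components now {n5} {n7,n9} {n6} {n3}
n6-n7 (4): add. Components now {n5} {n6,n7,n9} {n3}
n3-n7 (7): add. Components now {n5} {n3,n6,n7,n9}
n5-n9 (8): add. Components now {n3,n5,n6,n7,n9}
The 3rd edge added is n3-n7.

n3-n7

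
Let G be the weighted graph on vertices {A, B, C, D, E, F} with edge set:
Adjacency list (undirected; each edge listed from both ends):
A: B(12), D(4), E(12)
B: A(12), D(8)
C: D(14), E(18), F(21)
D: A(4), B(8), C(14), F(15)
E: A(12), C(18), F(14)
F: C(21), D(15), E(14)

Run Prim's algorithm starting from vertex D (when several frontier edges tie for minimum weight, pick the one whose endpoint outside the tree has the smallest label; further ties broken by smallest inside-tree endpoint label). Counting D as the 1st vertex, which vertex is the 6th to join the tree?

Prim's algorithm from D:
Step 1: frontier [A–D 4, B–D 8, C–D 14, D–F 15] → take A–D (4); add A.
Step 2: frontier [A–B 12, A–E 12, B–D 8, C–D 14, D–F 15] → take B–D (8); add B.
Step 3: frontier [A–E 12, C–D 14, D–F 15] → take A–E (12); add E.
Step 4: frontier [C–D 14, D–F 15, E–F 14, C–E 18] → take C–D (14); add C.
Step 5: frontier [C–F 21, D–F 15, E–F 14] → take E–F (14); add F.
Vertex order: D, A, B, E, C, F. The 6th vertex is F.

F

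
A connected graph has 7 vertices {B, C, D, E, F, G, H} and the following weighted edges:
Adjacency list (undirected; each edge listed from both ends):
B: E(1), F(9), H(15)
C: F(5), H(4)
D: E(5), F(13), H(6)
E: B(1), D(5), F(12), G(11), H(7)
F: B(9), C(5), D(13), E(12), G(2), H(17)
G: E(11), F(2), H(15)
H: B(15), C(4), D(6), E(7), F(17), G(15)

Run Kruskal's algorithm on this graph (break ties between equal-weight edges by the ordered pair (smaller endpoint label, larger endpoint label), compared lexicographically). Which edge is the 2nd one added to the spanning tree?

Sort edges by weight, then run Kruskal:
B E (1): add. Components now {B,E} {C} {D} {F} {G} {H}
F G (2): add. Components now {B,E} {C} {D} {F,G} {H}
C H (4): add. Components now {B,E} {C,H} {D} {F,G}
C F (5): add. Components now {B,E} {C,F,G,H} {D}
D E (5): add. Components now {B,D,E} {C,F,G,H}
D H (6): add. Components now {B,C,D,E,F,G,H}
The 2nd edge added is F G.

F-G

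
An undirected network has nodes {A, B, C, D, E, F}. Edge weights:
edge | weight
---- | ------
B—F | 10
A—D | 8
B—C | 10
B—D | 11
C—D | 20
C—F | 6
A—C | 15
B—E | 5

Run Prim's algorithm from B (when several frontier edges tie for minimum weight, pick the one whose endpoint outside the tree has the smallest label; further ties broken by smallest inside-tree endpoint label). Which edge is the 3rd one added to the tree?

Prim's algorithm from B:
Step 1: frontier [B—E 5, B—C 10, B—F 10, B—D 11] → take B—E (5); add E.
Step 2: frontier [B—C 10, B—F 10, B—D 11] → take B—C (10); add C.
Step 3: frontier [B—F 10, B—D 11, C—F 6, A—C 15, C—D 20] → take C—F (6); add F.
Step 4: frontier [B—D 11, A—C 15, C—D 20] → take B—D (11); add D.
Step 5: frontier [A—C 15, A—D 8] → take A—D (8); add A.
The 3rd edge added is C—F.

C-F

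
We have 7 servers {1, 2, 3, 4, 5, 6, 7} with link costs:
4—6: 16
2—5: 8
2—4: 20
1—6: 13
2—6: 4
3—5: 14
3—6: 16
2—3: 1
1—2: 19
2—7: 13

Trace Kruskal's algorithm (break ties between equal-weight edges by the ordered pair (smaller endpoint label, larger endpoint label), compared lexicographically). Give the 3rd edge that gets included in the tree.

Kruskal's algorithm — process edges by increasing weight (ties by edge label):
2—3 (1): add — endpoints in different components.
2—6 (4): add — endpoints in different components.
2—5 (8): add — endpoints in different components.
1—6 (13): add — endpoints in different components.
2—7 (13): add — endpoints in different components.
3—5 (14): skip — 3 and 5 already connected.
3—6 (16): skip — 3 and 6 already connected.
4—6 (16): add — endpoints in different components.
The 3rd edge added is 2—5.

2-5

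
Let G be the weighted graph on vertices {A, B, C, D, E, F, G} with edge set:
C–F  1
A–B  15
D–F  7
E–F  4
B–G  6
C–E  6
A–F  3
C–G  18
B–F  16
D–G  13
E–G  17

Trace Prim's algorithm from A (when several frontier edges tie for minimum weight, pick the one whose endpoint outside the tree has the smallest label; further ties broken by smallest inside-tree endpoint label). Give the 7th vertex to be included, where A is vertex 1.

Prim, starting at A.
Step 1: cheapest edge leaving the tree is A–F (3); add F.
Step 2: cheapest edge leaving the tree is C–F (1); add C.
Step 3: cheapest edge leaving the tree is E–F (4); add E.
Step 4: cheapest edge leaving the tree is D–F (7); add D.
Step 5: cheapest edge leaving the tree is D–G (13); add G.
Step 6: cheapest edge leaving the tree is B–G (6); add B.
Vertex order: A, F, C, E, D, G, B. The 7th vertex is B.

B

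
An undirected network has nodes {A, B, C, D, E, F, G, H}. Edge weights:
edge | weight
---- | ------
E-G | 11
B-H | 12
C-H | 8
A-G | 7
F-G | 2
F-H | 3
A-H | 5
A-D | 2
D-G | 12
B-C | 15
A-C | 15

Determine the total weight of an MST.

43

Sort edges by weight, then run Kruskal:
A-D (2): add — endpoints in different components.
F-G (2): add — endpoints in different components.
F-H (3): add — endpoints in different components.
A-H (5): add — endpoints in different components.
A-G (7): skip — A and G already connected.
C-H (8): add — endpoints in different components.
E-G (11): add — endpoints in different components.
B-H (12): add — endpoints in different components.
MST edges: A-D, F-G, F-H, A-H, C-H, E-G, B-H; total weight 2+2+3+5+8+11+12 = 43.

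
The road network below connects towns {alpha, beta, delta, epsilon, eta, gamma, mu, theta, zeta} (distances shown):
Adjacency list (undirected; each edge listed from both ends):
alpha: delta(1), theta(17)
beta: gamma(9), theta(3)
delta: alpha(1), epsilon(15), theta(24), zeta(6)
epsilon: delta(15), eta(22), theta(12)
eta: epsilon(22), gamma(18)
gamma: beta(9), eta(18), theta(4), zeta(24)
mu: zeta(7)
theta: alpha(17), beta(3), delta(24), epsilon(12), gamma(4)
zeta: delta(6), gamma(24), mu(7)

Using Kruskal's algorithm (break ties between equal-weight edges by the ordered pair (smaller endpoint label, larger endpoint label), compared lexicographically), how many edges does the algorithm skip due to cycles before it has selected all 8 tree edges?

2

Kruskal's algorithm — process edges by increasing weight (ties by edge label):
alpha delta (1): add — endpoints in different components.
beta theta (3): add — endpoints in different components.
gamma theta (4): add — endpoints in different components.
delta zeta (6): add — endpoints in different components.
mu zeta (7): add — endpoints in different components.
beta gamma (9): skip — beta and gamma already connected.
epsilon theta (12): add — endpoints in different components.
delta epsilon (15): add — endpoints in different components.
alpha theta (17): skip — theta and alpha already connected.
eta gamma (18): add — endpoints in different components.
Edges rejected before the tree was complete: 2.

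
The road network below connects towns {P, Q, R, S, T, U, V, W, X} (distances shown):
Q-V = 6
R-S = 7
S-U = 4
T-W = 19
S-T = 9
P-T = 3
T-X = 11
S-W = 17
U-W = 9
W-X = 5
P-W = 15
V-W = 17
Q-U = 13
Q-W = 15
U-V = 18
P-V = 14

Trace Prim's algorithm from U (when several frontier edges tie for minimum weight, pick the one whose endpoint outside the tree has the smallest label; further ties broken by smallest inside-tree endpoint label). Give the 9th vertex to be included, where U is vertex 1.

V

Prim, starting at U.
Step 1: cheapest edge leaving the tree is S-U (4); add S.
Step 2: cheapest edge leaving the tree is R-S (7); add R.
Step 3: cheapest edge leaving the tree is S-T (9); add T.
Step 4: cheapest edge leaving the tree is P-T (3); add P.
Step 5: cheapest edge leaving the tree is U-W (9); add W.
Step 6: cheapest edge leaving the tree is W-X (5); add X.
Step 7: cheapest edge leaving the tree is Q-U (13); add Q.
Step 8: cheapest edge leaving the tree is Q-V (6); add V.
Vertex order: U, S, R, T, P, W, X, Q, V. The 9th vertex is V.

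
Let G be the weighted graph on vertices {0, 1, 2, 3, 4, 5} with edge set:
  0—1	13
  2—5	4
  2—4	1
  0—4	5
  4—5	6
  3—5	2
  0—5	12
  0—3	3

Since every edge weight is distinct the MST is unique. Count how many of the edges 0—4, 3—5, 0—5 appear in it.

Sort edges by weight, then run Kruskal:
2—4 (1): add — endpoints in different components.
3—5 (2): add — endpoints in different components.
0—3 (3): add — endpoints in different components.
2—5 (4): add — endpoints in different components.
0—4 (5): skip — 0 and 4 already connected.
4—5 (6): skip — 4 and 5 already connected.
0—5 (12): skip — 0 and 5 already connected.
0—1 (13): add — endpoints in different components.
MST edge set: {2—4, 3—5, 0—3, 2—5, 0—1}.
Of the listed edges, {3—5} are in the MST → 1.

1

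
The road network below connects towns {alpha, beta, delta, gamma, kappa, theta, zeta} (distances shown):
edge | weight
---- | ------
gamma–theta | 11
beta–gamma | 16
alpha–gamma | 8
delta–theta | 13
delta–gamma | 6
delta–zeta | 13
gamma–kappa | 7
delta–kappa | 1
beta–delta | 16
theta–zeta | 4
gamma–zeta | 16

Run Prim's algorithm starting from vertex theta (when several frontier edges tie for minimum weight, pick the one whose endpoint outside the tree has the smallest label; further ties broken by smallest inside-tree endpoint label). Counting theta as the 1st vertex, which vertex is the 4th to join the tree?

Prim, starting at theta.
Step 1: frontier [theta–zeta 4, gamma–theta 11, delta–theta 13] → take theta–zeta (4); add zeta.
Step 2: frontier [gamma–theta 11, delta–theta 13, delta–zeta 13, gamma–zeta 16] → take gamma–theta (11); add gamma.
Step 3: frontier [delta–gamma 6, gamma–kappa 7, alpha–gamma 8, beta–gamma 16, delta–theta 13, delta–zeta 13] → take delta–gamma (6); add delta.
Step 4: frontier [delta–kappa 1, beta–delta 16, gamma–kappa 7, alpha–gamma 8, beta–gamma 16] → take delta–kappa (1); add kappa.
Step 5: frontier [beta–delta 16, alpha–gamma 8, beta–gamma 16] → take alpha–gamma (8); add alpha.
Step 6: frontier [beta–delta 16, beta–gamma 16] → take beta–delta (16); add beta.
Vertex order: theta, zeta, gamma, delta, kappa, alpha, beta. The 4th vertex is delta.

delta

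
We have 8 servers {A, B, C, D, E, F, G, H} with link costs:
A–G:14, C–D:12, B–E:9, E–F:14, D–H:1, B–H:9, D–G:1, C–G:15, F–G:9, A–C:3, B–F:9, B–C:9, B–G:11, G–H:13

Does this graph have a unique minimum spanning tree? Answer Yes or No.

No

Sort edges by weight, then run Kruskal:
D–G (1): add — endpoints in different components.
D–H (1): add — endpoints in different components.
A–C (3): add — endpoints in different components.
B–C (9): add — endpoints in different components.
B–E (9): add — endpoints in different components.
B–F (9): add — endpoints in different components.
B–H (9): add — endpoints in different components.
Non-tree edge F–G has weight 9, equal to the heaviest edge on its tree cycle — swapping gives another MST of the same weight. Not unique.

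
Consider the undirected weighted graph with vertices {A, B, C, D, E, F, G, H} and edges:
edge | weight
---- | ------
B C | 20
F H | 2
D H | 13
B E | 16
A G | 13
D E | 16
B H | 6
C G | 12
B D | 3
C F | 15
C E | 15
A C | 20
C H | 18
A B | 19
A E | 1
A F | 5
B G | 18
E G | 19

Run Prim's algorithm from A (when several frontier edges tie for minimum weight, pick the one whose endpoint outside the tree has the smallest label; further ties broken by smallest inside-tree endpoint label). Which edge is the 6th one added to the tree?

A-G

Grow the tree from A using Prim:
Step 1: cheapest edge leaving the tree is A E (1); add E.
Step 2: cheapest edge leaving the tree is A F (5); add F.
Step 3: cheapest edge leaving the tree is F H (2); add H.
Step 4: cheapest edge leaving the tree is B H (6); add B.
Step 5: cheapest edge leaving the tree is B D (3); add D.
Step 6: cheapest edge leaving the tree is A G (13); add G.
Step 7: cheapest edge leaving the tree is C G (12); add C.
The 6th edge added is A G.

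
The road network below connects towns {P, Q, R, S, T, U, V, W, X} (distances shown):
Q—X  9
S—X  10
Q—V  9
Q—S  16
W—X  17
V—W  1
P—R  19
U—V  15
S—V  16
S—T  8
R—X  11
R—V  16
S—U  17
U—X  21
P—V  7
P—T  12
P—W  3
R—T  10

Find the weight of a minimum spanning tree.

Grow the tree from W using Prim:
Step 1: cheapest edge leaving the tree is V—W (1); add V.
Step 2: cheapest edge leaving the tree is P—W (3); add P.
Step 3: cheapest edge leaving the tree is Q—V (9); add Q.
Step 4: cheapest edge leaving the tree is Q—X (9); add X.
Step 5: cheapest edge leaving the tree is S—X (10); add S.
Step 6: cheapest edge leaving the tree is S—T (8); add T.
Step 7: cheapest edge leaving the tree is R—T (10); add R.
Step 8: cheapest edge leaving the tree is U—V (15); add U.
MST edges: V—W, P—W, Q—V, Q—X, S—X, S—T, R—T, U—V; total weight 1+3+9+9+10+8+10+15 = 65.

65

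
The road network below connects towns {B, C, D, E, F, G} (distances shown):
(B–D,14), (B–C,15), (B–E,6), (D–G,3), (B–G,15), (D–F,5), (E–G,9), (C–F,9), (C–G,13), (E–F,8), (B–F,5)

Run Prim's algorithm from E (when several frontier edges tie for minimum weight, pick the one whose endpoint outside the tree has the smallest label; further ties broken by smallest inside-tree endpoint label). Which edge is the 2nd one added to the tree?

Prim, starting at E.
Step 1: frontier [B–E 6, E–F 8, E–G 9] → take B–E (6); add B.
Step 2: frontier [B–F 5, B–D 14, B–C 15, B–G 15, E–F 8, E–G 9] → take B–F (5); add F.
Step 3: frontier [B–D 14, B–C 15, B–G 15, E–G 9, D–F 5, C–F 9] → take D–F (5); add D.
Step 4: frontier [B–C 15, B–G 15, D–G 3, E–G 9, C–F 9] → take D–G (3); add G.
Step 5: frontier [B–C 15, C–F 9, C–G 13] → take C–F (9); add C.
The 2nd edge added is B–F.

B-F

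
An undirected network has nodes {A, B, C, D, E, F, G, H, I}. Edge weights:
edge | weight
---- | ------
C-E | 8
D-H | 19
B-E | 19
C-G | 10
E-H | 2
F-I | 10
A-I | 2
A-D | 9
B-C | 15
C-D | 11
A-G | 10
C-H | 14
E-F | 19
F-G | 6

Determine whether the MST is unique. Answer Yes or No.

No

Kruskal's algorithm — process edges by increasing weight (ties by edge label):
A-I (2): add — endpoints in different components.
E-H (2): add — endpoints in different components.
F-G (6): add — endpoints in different components.
C-E (8): add — endpoints in different components.
A-D (9): add — endpoints in different components.
A-G (10): add — endpoints in different components.
C-G (10): add — endpoints in different components.
F-I (10): skip — F and I already connected.
C-D (11): skip — C and D already connected.
C-H (14): skip — C and H already connected.
B-C (15): add — endpoints in different components.
Non-tree edge F-I has weight 10, equal to the heaviest edge on its tree cycle — swapping gives another MST of the same weight. Not unique.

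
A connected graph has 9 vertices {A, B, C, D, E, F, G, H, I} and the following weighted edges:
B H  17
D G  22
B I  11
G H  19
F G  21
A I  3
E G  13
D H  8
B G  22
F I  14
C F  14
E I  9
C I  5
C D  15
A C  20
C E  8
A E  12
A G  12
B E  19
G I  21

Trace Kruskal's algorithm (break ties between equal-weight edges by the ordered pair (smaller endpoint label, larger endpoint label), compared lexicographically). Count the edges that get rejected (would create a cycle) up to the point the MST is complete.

Kruskal's algorithm — process edges by increasing weight (ties by edge label):
A I (3): add — endpoints in different components.
C I (5): add — endpoints in different components.
C E (8): add — endpoints in different components.
D H (8): add — endpoints in different components.
E I (9): skip — E and I already connected.
B I (11): add — endpoints in different components.
A E (12): skip — A and E already connected.
A G (12): add — endpoints in different components.
E G (13): skip — E and G already connected.
C F (14): add — endpoints in different components.
F I (14): skip — F and I already connected.
C D (15): add — endpoints in different components.
Edges rejected before the tree was complete: 4.

4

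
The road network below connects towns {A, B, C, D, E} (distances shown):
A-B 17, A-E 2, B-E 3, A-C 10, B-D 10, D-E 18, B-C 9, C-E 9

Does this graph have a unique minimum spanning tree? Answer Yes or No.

No

Sort edges by weight, then run Kruskal:
A-E (2): add — endpoints in different components.
B-E (3): add — endpoints in different components.
B-C (9): add — endpoints in different components.
C-E (9): skip — C and E already connected.
A-C (10): skip — A and C already connected.
B-D (10): add — endpoints in different components.
Non-tree edge C-E has weight 9, equal to the heaviest edge on its tree cycle — swapping gives another MST of the same weight. Not unique.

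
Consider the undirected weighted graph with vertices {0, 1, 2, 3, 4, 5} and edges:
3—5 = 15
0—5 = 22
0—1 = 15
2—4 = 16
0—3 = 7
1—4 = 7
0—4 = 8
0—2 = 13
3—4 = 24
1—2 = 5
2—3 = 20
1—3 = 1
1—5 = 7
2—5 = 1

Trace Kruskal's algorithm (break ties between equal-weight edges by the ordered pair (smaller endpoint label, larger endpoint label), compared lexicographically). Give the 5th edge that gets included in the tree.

1-4

Kruskal's algorithm — process edges by increasing weight (ties by edge label):
1—3 (1): add. Components now {0} {1,3} {2} {4} {5}
2—5 (1): add. Components now {0} {1,3} {2,5} {4}
1—2 (5): add. Components now {0} {1,2,3,5} {4}
0—3 (7): add. Components now {0,1,2,3,5} {4}
1—4 (7): add. Components now {0,1,2,3,4,5}
The 5th edge added is 1—4.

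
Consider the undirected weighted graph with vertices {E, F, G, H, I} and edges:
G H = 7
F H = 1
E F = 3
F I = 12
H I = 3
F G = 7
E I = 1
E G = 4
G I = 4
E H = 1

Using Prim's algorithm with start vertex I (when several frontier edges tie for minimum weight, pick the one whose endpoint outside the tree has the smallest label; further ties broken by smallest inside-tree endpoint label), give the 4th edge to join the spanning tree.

Grow the tree from I using Prim:
Step 1: frontier [E I 1, H I 3, G I 4, F I 12] → take E I (1); add E.
Step 2: frontier [E H 1, E F 3, E G 4, H I 3, G I 4, F I 12] → take E H (1); add H.
Step 3: frontier [E F 3, E G 4, F H 1, G H 7, G I 4, F I 12] → take F H (1); add F.
Step 4: frontier [E G 4, F G 7, G H 7, G I 4] → take E G (4); add G.
The 4th edge added is E G.

E-G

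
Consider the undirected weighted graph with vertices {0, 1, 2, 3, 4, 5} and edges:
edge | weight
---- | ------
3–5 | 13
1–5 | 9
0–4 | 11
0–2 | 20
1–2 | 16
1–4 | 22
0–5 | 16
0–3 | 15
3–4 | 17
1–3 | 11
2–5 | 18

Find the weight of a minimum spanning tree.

Sort edges by weight, then run Kruskal:
1–5 (9): add. Components now {0} {1,5} {2} {3} {4}
0–4 (11): add. Components now {0,4} {1,5} {2} {3}
1–3 (11): add. Components now {0,4} {1,3,5} {2}
3–5 (13): skip — 3 and 5 already connected.
0–3 (15): add. Components now {0,1,3,4,5} {2}
0–5 (16): skip — 0 and 5 already connected.
1–2 (16): add. Components now {0,1,2,3,4,5}
MST edges: 1–5, 0–4, 1–3, 0–3, 1–2; total weight 9+11+11+15+16 = 62.

62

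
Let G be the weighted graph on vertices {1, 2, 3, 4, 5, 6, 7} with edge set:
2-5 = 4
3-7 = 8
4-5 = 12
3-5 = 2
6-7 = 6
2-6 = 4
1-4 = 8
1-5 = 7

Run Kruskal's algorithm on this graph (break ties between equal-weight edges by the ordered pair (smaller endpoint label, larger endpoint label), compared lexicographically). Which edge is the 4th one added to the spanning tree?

Sort edges by weight, then run Kruskal:
3-5 (2): add — endpoints in different components.
2-5 (4): add — endpoints in different components.
2-6 (4): add — endpoints in different components.
6-7 (6): add — endpoints in different components.
1-5 (7): add — endpoints in different components.
1-4 (8): add — endpoints in different components.
The 4th edge added is 6-7.

6-7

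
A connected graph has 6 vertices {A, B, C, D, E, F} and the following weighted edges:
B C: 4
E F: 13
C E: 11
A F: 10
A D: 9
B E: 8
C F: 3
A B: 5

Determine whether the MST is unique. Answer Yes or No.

Kruskal: consider edges lightest-first.
C F (3): add. Components now {A} {B} {C,F} {D} {E}
B C (4): add. Components now {A} {B,C,F} {D} {E}
A B (5): add. Components now {A,B,C,F} {D} {E}
B E (8): add. Components now {A,B,C,E,F} {D}
A D (9): add. Components now {A,B,C,D,E,F}
Every non-tree edge has weight strictly greater than the heaviest edge on the tree path between its endpoints, so the MST is unique.

Yes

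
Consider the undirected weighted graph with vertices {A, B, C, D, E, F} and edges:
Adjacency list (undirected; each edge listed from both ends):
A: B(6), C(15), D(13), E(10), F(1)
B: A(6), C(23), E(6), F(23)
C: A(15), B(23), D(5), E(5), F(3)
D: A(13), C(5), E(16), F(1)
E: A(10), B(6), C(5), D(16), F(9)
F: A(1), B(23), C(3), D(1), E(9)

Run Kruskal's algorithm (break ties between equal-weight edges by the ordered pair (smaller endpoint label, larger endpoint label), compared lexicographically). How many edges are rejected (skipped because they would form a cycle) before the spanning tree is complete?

1

Sort edges by weight, then run Kruskal:
A-F (1): add — endpoints in different components.
D-F (1): add — endpoints in different components.
C-F (3): add — endpoints in different components.
C-D (5): skip — C and D already connected.
C-E (5): add — endpoints in different components.
A-B (6): add — endpoints in different components.
Edges rejected before the tree was complete: 1.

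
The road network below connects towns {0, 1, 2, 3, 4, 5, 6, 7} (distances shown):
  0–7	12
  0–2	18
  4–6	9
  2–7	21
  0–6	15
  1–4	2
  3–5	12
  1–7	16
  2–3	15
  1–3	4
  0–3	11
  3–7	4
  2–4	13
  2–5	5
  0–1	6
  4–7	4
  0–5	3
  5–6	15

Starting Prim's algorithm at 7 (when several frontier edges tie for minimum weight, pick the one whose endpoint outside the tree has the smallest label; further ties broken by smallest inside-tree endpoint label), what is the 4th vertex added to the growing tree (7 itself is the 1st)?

4

Prim, starting at 7.
Step 1: cheapest edge leaving the tree is 3–7 (4); add 3.
Step 2: cheapest edge leaving the tree is 1–3 (4); add 1.
Step 3: cheapest edge leaving the tree is 1–4 (2); add 4.
Step 4: cheapest edge leaving the tree is 0–1 (6); add 0.
Step 5: cheapest edge leaving the tree is 0–5 (3); add 5.
Step 6: cheapest edge leaving the tree is 2–5 (5); add 2.
Step 7: cheapest edge leaving the tree is 4–6 (9); add 6.
Vertex order: 7, 3, 1, 4, 0, 5, 2, 6. The 4th vertex is 4.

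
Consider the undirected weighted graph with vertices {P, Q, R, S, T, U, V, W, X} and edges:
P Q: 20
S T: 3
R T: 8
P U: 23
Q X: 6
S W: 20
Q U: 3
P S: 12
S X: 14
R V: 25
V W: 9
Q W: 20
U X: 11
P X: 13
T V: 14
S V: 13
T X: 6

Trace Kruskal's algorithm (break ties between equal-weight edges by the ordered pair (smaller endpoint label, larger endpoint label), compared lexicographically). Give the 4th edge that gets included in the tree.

T-X

Kruskal's algorithm — process edges by increasing weight (ties by edge label):
Q U (3): add — endpoints in different components.
S T (3): add — endpoints in different components.
Q X (6): add — endpoints in different components.
T X (6): add — endpoints in different components.
R T (8): add — endpoints in different components.
V W (9): add — endpoints in different components.
U X (11): skip — U and X already connected.
P S (12): add — endpoints in different components.
P X (13): skip — X and P already connected.
S V (13): add — endpoints in different components.
The 4th edge added is T X.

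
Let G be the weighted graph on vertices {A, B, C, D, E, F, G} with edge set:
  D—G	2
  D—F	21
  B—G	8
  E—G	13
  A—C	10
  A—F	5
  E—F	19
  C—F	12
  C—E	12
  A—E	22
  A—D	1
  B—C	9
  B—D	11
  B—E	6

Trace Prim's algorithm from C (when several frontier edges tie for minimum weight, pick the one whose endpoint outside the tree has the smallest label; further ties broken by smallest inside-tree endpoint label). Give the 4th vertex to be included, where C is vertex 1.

G

Prim's algorithm from C:
Step 1: cheapest edge leaving the tree is B—C (9); add B.
Step 2: cheapest edge leaving the tree is B—E (6); add E.
Step 3: cheapest edge leaving the tree is B—G (8); add G.
Step 4: cheapest edge leaving the tree is D—G (2); add D.
Step 5: cheapest edge leaving the tree is A—D (1); add A.
Step 6: cheapest edge leaving the tree is A—F (5); add F.
Vertex order: C, B, E, G, D, A, F. The 4th vertex is G.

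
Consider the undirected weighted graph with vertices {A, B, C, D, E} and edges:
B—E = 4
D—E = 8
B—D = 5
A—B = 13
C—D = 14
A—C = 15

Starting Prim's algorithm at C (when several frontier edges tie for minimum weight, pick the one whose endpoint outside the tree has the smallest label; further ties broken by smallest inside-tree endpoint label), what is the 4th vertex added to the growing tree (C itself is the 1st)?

Grow the tree from C using Prim:
Step 1: frontier [C—D 14, A—C 15] → take C—D (14); add D.
Step 2: frontier [A—C 15, B—D 5, D—E 8] → take B—D (5); add B.
Step 3: frontier [B—E 4, A—B 13, A—C 15, D—E 8] → take B—E (4); add E.
Step 4: frontier [A—B 13, A—C 15] → take A—B (13); add A.
Vertex order: C, D, B, E, A. The 4th vertex is E.

E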